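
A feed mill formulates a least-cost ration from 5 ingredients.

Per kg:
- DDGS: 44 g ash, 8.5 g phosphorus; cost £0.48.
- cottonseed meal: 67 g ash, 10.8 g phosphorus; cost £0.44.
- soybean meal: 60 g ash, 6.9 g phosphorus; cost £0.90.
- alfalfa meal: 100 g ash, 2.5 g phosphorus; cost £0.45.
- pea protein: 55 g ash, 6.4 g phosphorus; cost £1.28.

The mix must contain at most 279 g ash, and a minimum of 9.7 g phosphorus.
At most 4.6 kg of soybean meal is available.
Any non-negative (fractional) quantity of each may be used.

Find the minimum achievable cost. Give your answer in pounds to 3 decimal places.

£0.395

Treat it as an LP. Let x1 = kg of DDGS, x2 = kg of cottonseed meal, x3 = kg of soybean meal, x4 = kg of alfalfa meal, x5 = kg of pea protein.
Minimize 0.48x1 + 0.44x2 + 0.9x3 + 0.45x4 + 1.28x5 with:
  44x1 + 67x2 + 60x3 + 100x4 + 55x5 ≤ 279   (ash)
  8.5x1 + 10.8x2 + 6.9x3 + 2.5x4 + 6.4x5 ≥ 9.7   (phosphorus)
  x3 ≤ 4.6
  x1, x2, x3, x4, x5 ≥ 0.
The minimum-cost mix takes nothing from DDGS, soybean meal, alfalfa meal, pea protein — only cottonseed meal. Binding constraint: phosphorus.
So cottonseed meal = 0.8981 kg.
Total cost: 0.44·0.8981 = 0.39516.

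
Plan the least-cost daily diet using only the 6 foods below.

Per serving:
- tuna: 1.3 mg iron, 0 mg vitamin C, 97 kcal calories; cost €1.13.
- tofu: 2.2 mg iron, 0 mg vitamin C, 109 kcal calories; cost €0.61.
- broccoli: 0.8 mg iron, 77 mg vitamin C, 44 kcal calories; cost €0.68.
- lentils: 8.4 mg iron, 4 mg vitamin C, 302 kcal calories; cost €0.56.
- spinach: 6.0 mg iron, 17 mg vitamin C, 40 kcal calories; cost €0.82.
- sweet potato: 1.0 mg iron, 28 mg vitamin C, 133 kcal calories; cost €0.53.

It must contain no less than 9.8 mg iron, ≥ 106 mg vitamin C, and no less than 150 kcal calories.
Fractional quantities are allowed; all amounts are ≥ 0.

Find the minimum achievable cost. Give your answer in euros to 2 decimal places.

Treat it as an LP. Let x1 = servings of tuna, x2 = servings of tofu, x3 = servings of broccoli, x4 = servings of lentils, x5 = servings of spinach, x6 = servings of sweet potato.
Minimise 1.13x1 + 0.61x2 + 0.68x3 + 0.56x4 + 0.82x5 + 0.53x6 with:
  1.3x1 + 2.2x2 + 0.8x3 + 8.4x4 + 6x5 + 1x6 ≥ 9.8   (iron)
  77x3 + 4x4 + 17x5 + 28x6 ≥ 106   (vitamin C)
  97x1 + 109x2 + 44x3 + 302x4 + 40x5 + 133x6 ≥ 150   (calories)
  x1, x2, x3, x4, x5, x6 ≥ 0.
The optimal basis is {broccoli, lentils}; tuna, tofu, spinach, sweet potato drop out. There the iron and vitamin C constraints are tight.
Solving gives x3 = 1.323, x4 = 1.041.
Total cost: 0.68·1.323 + 0.56·1.041 = 1.4826.

€1.48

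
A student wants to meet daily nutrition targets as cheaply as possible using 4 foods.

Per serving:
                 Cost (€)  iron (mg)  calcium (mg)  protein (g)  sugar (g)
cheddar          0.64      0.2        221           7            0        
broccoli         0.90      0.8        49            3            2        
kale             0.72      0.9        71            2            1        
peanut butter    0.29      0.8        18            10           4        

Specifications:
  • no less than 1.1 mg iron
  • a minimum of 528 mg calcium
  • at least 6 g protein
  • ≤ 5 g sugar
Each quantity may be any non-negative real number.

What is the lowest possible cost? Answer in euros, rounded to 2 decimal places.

Treat it as an LP. Let x1 = servings of cheddar, x2 = servings of broccoli, x3 = servings of kale, x4 = servings of peanut butter.
Minimise 0.64x1 + 0.9x2 + 0.72x3 + 0.29x4 with:
  0.2x1 + 0.8x2 + 0.9x3 + 0.8x4 ≥ 1.1   (iron)
  221x1 + 49x2 + 71x3 + 18x4 ≥ 528   (calcium)
  7x1 + 3x2 + 2x3 + 10x4 ≥ 6   (protein)
  2x2 + 1x3 + 4x4 ≤ 5   (sugar)
  x1, x2, x3, x4 ≥ 0.
At the optimum only cheddar, peanut butter are positive (broccoli, kale = 0). There the iron and calcium constraints are tight.
Solving gives x1 = 2.324, x4 = 0.7939.
Objective = 0.64·2.324 + 0.29·0.7939 = 1.7176.

€1.72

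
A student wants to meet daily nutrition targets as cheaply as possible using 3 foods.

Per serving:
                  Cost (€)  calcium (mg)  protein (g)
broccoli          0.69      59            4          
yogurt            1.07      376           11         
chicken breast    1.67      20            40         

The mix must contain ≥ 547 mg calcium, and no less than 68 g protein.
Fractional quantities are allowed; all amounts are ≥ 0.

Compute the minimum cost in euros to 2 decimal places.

Let x1 = servings of broccoli, x2 = servings of yogurt, x3 = servings of chicken breast.
Minimize 0.69x1 + 1.07x2 + 1.67x3 with:
  59x1 + 376x2 + 20x3 ≥ 547   (calcium)
  4x1 + 11x2 + 40x3 ≥ 68   (protein)
  x1, x2, x3 ≥ 0.
The minimum-cost mix takes nothing from broccoli — only yogurt, chicken breast. There the calcium and protein constraints are tight.
Optimal quantities: yogurt = 1.385 servings, chicken breast = 1.319 servings.
Objective = 1.07·1.385 + 1.67·1.319 = 3.6847.

€3.68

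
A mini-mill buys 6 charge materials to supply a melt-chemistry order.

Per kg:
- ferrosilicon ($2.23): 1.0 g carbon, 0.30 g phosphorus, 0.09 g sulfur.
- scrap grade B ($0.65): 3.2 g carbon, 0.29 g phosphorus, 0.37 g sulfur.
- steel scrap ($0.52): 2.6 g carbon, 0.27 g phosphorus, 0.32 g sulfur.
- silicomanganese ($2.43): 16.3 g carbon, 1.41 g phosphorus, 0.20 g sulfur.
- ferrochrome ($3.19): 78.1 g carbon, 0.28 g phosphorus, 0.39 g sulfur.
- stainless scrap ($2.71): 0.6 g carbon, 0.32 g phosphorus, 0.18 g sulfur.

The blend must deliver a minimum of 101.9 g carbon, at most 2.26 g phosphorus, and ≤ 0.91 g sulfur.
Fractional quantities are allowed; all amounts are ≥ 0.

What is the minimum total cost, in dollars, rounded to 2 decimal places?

$4.16

Set it up as a linear program. Let x1 = kg of ferrosilicon, x2 = kg of scrap grade B, x3 = kg of steel scrap, x4 = kg of silicomanganese, x5 = kg of ferrochrome, x6 = kg of stainless scrap.
min 2.23x1 + 0.65x2 + 0.52x3 + 2.43x4 + 3.19x5 + 2.71x6 with:
  1x1 + 3.2x2 + 2.6x3 + 16.3x4 + 78.1x5 + 0.6x6 ≥ 101.9   (carbon)
  0.3x1 + 0.29x2 + 0.27x3 + 1.41x4 + 0.28x5 + 0.32x6 ≤ 2.26   (phosphorus)
  0.09x1 + 0.37x2 + 0.32x3 + 0.2x4 + 0.39x5 + 0.18x6 ≤ 0.91   (sulfur)
  x1, x2, x3, x4, x5, x6 ≥ 0.
The cheapest feasible vertex uses only ferrochrome; ferrosilicon, scrap grade B, steel scrap, silicomanganese, stainless scrap are not used. There the carbon constraint is tight.
That vertex is x5 = 1.305.
Hence cost = 3.19·1.305 = $4.1630.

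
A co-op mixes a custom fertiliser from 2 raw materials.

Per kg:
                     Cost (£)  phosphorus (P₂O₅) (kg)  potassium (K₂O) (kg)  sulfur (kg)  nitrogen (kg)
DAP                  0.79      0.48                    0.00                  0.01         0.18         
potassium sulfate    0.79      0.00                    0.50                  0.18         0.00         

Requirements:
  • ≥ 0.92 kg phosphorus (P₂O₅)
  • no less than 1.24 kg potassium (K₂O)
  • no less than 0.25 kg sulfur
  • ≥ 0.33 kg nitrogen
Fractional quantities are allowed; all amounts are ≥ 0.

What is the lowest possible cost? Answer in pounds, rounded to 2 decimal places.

Set it up as a linear program. Let x1 = kg of DAP, x2 = kg of potassium sulfate.
min 0.79x1 + 0.79x2 s.t.:
  0.48x1 ≥ 0.92   (phosphorus (P₂O₅))
  0.5x2 ≥ 1.24   (potassium (K₂O))
  0.01x1 + 0.18x2 ≥ 0.25   (sulfur)
  0.18x1 ≥ 0.33   (nitrogen)
  x1, x2 ≥ 0.
Both inputs are positive at the optimum. The phosphorus (P₂O₅) and potassium (K₂O) requirements are met with equality.
Optimal quantities: DAP = 1.917 kg, potassium sulfate = 2.48 kg.
Total cost: 0.79·1.917 + 0.79·2.48 = 3.4736.

£3.47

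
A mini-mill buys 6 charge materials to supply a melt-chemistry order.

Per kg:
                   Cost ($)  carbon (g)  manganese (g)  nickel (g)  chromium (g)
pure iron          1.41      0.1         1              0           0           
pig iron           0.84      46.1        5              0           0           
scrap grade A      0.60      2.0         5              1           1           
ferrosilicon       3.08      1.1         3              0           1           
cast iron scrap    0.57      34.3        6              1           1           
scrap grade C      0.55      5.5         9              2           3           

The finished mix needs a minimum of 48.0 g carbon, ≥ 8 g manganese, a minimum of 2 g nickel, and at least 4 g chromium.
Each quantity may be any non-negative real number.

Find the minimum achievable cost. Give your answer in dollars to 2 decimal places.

Let x1 = kg of pure iron, x2 = kg of pig iron, x3 = kg of scrap grade A, x4 = kg of ferrosilicon, x5 = kg of cast iron scrap, x6 = kg of scrap grade C.
Minimise 1.41x1 + 0.84x2 + 0.6x3 + 3.08x4 + 0.57x5 + 0.55x6 subject to:
  0.1x1 + 46.1x2 + 2x3 + 1.1x4 + 34.3x5 + 5.5x6 ≥ 48   (carbon)
  1x1 + 5x2 + 5x3 + 3x4 + 6x5 + 9x6 ≥ 8   (manganese)
  1x3 + 1x5 + 2x6 ≥ 2   (nickel)
  1x3 + 1x4 + 1x5 + 3x6 ≥ 4   (chromium)
  x1, x2, x3, x4, x5, x6 ≥ 0.
At the optimum only cast iron scrap, scrap grade C are positive (pure iron, pig iron, scrap grade A, ferrosilicon = 0). Binding constraints: carbon and chromium.
Optimal quantities: cast iron scrap = 1.253 kg, scrap grade C = 0.9158 kg.
Hence cost = 0.57·1.253 + 0.55·0.9158 = $1.2179.

$1.22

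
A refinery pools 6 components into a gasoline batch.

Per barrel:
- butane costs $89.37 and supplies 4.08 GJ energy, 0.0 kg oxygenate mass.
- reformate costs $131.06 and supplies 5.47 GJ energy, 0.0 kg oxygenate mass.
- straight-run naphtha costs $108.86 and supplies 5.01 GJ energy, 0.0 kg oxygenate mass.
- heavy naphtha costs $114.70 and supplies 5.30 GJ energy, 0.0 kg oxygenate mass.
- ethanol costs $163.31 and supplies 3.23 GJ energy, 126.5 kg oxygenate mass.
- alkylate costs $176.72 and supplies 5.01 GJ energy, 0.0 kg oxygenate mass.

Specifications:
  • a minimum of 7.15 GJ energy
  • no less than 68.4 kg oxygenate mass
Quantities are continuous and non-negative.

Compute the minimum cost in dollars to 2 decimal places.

$205.24

Let x1 = barrels of butane, x2 = barrels of reformate, x3 = barrels of straight-run naphtha, x4 = barrels of heavy naphtha, x5 = barrels of ethanol, x6 = barrels of alkylate.
Minimise 89.37x1 + 131.06x2 + 108.86x3 + 114.7x4 + 163.31x5 + 176.72x6 with:
  4.08x1 + 5.47x2 + 5.01x3 + 5.3x4 + 3.23x5 + 5.01x6 ≥ 7.15   (energy)
  126.5x5 ≥ 68.4   (oxygenate mass)
  x1, x2, x3, x4, x5, x6 ≥ 0.
The cheapest feasible vertex uses only heavy naphtha, ethanol; butane, reformate, straight-run naphtha, alkylate are not used. The energy and oxygenate mass requirements are met with equality.
Solving gives x4 = 1.0195, x5 = 0.54071.
Objective = 114.7·1.0195 + 163.31·0.54071 = 205.2400.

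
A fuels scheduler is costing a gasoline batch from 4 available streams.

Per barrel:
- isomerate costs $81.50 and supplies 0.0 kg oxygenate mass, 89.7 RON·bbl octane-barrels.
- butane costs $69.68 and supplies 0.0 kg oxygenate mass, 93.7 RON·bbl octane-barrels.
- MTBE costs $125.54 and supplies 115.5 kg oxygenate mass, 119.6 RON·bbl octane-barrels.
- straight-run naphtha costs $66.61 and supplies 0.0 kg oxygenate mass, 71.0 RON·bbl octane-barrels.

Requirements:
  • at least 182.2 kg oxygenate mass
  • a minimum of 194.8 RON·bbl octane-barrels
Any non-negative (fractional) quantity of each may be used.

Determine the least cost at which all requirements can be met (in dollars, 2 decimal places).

$202.60

This is a linear program. Let x1 = barrels of isomerate, x2 = barrels of butane, x3 = barrels of MTBE, x4 = barrels of straight-run naphtha.
Minimize 81.5x1 + 69.68x2 + 125.54x3 + 66.61x4 s.t.:
  115.5x3 ≥ 182.2   (oxygenate mass)
  89.7x1 + 93.7x2 + 119.6x3 + 71x4 ≥ 194.8   (octane-barrels)
  x1, x2, x3, x4 ≥ 0.
The optimal basis is {butane, MTBE}; isomerate, straight-run naphtha drop out. The oxygenate mass and octane-barrels requirements are met with equality.
Optimal quantities: butane = 0.065446 barrels, MTBE = 1.5775 barrels.
Hence cost = 69.68·0.065446 + 125.54·1.5775 = $202.5996.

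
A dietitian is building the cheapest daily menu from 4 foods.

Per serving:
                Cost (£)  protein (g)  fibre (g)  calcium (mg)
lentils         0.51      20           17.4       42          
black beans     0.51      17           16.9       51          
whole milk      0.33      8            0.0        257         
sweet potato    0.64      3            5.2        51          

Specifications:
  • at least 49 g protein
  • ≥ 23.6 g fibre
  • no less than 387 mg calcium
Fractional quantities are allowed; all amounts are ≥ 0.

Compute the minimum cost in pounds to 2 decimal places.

£1.40

This is a linear program. Let x1 = servings of lentils, x2 = servings of black beans, x3 = servings of whole milk, x4 = servings of sweet potato.
Minimize 0.51x1 + 0.51x2 + 0.33x3 + 0.64x4 with:
  20x1 + 17x2 + 8x3 + 3x4 ≥ 49   (protein)
  17.4x1 + 16.9x2 + 5.2x4 ≥ 23.6   (fibre)
  42x1 + 51x2 + 257x3 + 51x4 ≥ 387   (calcium)
  x1, x2, x3, x4 ≥ 0.
At the optimum only lentils, whole milk are positive (black beans, sweet potato = 0). The protein and calcium requirements are met with equality.
That vertex is x1 = 1.977, x3 = 1.183.
Total cost: 0.51·1.977 + 0.33·1.183 = 1.3987.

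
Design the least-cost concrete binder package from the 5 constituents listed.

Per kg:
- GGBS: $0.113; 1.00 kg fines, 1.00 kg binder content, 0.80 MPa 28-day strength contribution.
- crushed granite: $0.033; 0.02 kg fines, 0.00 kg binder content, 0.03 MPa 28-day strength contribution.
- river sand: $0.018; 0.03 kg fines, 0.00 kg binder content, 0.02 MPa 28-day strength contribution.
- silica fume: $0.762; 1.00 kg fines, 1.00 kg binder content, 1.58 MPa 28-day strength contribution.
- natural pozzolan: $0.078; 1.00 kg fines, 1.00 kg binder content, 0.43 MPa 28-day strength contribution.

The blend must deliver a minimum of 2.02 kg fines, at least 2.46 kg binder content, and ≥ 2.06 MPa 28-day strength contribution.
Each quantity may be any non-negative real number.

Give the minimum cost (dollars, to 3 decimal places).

Let x1 = kg of GGBS, x2 = kg of crushed granite, x3 = kg of river sand, x4 = kg of silica fume, x5 = kg of natural pozzolan.
min 0.113x1 + 0.033x2 + 0.018x3 + 0.762x4 + 0.078x5 with:
  1x1 + 0.02x2 + 0.03x3 + 1x4 + 1x5 ≥ 2.02   (fines)
  1x1 + 1x4 + 1x5 ≥ 2.46   (binder content)
  0.8x1 + 0.03x2 + 0.02x3 + 1.58x4 + 0.43x5 ≥ 2.06   (28-day strength contribution)
  x1, x2, x3, x4, x5 ≥ 0.
The optimal basis is {GGBS}; crushed granite, river sand, silica fume, natural pozzolan drop out. There the 28-day strength contribution constraint is tight.
That vertex is x1 = 2.575.
Hence cost = 0.113·2.575 = $0.29098.

$0.291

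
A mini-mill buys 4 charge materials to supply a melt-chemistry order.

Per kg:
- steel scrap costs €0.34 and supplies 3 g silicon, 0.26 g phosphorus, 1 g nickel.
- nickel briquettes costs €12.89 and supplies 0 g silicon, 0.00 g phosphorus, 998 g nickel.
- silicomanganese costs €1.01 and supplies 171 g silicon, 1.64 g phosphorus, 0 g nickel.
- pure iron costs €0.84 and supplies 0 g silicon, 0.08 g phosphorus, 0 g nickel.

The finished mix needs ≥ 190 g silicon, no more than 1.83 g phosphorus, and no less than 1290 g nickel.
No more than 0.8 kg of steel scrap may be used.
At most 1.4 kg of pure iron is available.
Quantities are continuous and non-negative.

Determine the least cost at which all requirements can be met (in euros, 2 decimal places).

Let x1 = kg of steel scrap, x2 = kg of nickel briquettes, x3 = kg of silicomanganese, x4 = kg of pure iron.
min 0.34x1 + 12.89x2 + 1.01x3 + 0.84x4 s.t.:
  3x1 + 171x3 ≥ 190   (silicon)
  0.26x1 + 1.64x3 + 0.08x4 ≤ 1.83   (phosphorus)
  1x1 + 998x2 ≥ 1290   (nickel)
  x1 ≤ 0.8
  x4 ≤ 1.4
  x1, x2, x3, x4 ≥ 0.
The optimal basis is {nickel briquettes, silicomanganese}; steel scrap, pure iron drop out. The silicon and nickel requirements are met with equality.
So nickel briquettes = 1.2926 kg, silicomanganese = 1.1111 kg.
Cost = 12.89·1.2926 + 1.01·1.1111 = 17.7838.

€17.78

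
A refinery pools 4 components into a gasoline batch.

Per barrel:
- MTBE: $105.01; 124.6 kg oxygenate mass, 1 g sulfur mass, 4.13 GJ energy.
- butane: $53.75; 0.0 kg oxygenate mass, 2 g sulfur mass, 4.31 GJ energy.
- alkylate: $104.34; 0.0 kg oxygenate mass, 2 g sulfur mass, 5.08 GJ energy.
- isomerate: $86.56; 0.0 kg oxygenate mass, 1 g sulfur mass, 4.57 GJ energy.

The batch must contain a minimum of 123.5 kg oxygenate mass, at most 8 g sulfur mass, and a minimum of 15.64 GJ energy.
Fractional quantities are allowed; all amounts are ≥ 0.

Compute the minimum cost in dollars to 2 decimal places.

$248.08

Let x1 = barrels of MTBE, x2 = barrels of butane, x3 = barrels of alkylate, x4 = barrels of isomerate.
min 105.01x1 + 53.75x2 + 104.34x3 + 86.56x4 with:
  124.6x1 ≥ 123.5   (oxygenate mass)
  1x1 + 2x2 + 2x3 + 1x4 ≤ 8   (sulfur mass)
  4.13x1 + 4.31x2 + 5.08x3 + 4.57x4 ≥ 15.64   (energy)
  x1, x2, x3, x4 ≥ 0.
The optimal basis is {MTBE, butane}; alkylate, isomerate drop out. There the oxygenate mass and energy constraints are tight.
That vertex is x1 = 0.9912, x2 = 2.679.
Objective = 105.01·0.9912 + 53.75·2.679 = 248.0822.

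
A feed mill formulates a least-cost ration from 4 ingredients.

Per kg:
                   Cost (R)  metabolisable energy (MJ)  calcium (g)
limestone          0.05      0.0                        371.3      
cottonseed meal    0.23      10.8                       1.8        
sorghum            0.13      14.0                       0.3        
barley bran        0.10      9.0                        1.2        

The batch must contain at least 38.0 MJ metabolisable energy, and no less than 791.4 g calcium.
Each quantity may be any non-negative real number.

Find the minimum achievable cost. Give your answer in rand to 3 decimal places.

R0.459

Treat it as an LP. Let x1 = kg of limestone, x2 = kg of cottonseed meal, x3 = kg of sorghum, x4 = kg of barley bran.
Minimise 0.05x1 + 0.23x2 + 0.13x3 + 0.1x4 with:
  10.8x2 + 14x3 + 9x4 ≥ 38   (metabolisable energy)
  371.3x1 + 1.8x2 + 0.3x3 + 1.2x4 ≥ 791.4   (calcium)
  x1, x2, x3, x4 ≥ 0.
At the optimum only limestone, sorghum are positive (cottonseed meal, barley bran = 0). The metabolisable energy and calcium requirements are met with equality.
Solving gives x1 = 2.129, x3 = 2.714.
Objective = 0.05·2.129 + 0.13·2.714 = 0.45927.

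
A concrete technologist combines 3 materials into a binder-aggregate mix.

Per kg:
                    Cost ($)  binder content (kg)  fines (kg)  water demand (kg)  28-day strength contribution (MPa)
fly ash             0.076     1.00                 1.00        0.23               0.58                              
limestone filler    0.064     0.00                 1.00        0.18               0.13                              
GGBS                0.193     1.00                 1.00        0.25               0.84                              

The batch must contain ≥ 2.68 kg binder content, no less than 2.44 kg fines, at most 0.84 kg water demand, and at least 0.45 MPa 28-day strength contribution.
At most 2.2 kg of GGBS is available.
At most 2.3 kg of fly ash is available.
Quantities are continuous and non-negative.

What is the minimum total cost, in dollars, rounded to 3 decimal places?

Let x1 = kg of fly ash, x2 = kg of limestone filler, x3 = kg of GGBS.
min 0.076x1 + 0.064x2 + 0.193x3 subject to:
  1x1 + 1x3 ≥ 2.68   (binder content)
  1x1 + 1x2 + 1x3 ≥ 2.44   (fines)
  0.23x1 + 0.18x2 + 0.25x3 ≤ 0.84   (water demand)
  0.58x1 + 0.13x2 + 0.84x3 ≥ 0.45   (28-day strength contribution)
  x3 ≤ 2.2
  x1 ≤ 2.3
  x1, x2, x3 ≥ 0.
At the optimum only fly ash, GGBS are positive (limestone filler = 0). Binding constraints: binder content and the fly ash cap.
So fly ash = 2.3 kg, GGBS = 0.38 kg.
Hence cost = 0.076·2.3 + 0.193·0.38 = $0.24814.

$0.248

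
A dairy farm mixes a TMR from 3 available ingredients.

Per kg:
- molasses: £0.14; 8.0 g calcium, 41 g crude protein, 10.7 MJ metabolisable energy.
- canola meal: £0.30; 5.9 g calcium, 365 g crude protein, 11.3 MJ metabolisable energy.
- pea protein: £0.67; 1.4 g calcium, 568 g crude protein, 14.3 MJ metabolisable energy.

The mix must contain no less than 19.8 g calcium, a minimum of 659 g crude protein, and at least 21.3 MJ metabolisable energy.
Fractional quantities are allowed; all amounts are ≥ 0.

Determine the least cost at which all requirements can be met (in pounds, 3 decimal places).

Let x1 = kg of molasses, x2 = kg of canola meal, x3 = kg of pea protein.
min 0.14x1 + 0.3x2 + 0.67x3 s.t.:
  8x1 + 5.9x2 + 1.4x3 ≥ 19.8   (calcium)
  41x1 + 365x2 + 568x3 ≥ 659   (crude protein)
  10.7x1 + 11.3x2 + 14.3x3 ≥ 21.3   (metabolisable energy)
  x1, x2, x3 ≥ 0.
The cheapest feasible vertex uses only molasses, canola meal; pea protein is not used. The calcium and crude protein requirements are met with equality.
So molasses = 1.247 kg, canola meal = 1.665 kg.
Cost = 0.14·1.247 + 0.3·1.665 = 0.67408.

£0.674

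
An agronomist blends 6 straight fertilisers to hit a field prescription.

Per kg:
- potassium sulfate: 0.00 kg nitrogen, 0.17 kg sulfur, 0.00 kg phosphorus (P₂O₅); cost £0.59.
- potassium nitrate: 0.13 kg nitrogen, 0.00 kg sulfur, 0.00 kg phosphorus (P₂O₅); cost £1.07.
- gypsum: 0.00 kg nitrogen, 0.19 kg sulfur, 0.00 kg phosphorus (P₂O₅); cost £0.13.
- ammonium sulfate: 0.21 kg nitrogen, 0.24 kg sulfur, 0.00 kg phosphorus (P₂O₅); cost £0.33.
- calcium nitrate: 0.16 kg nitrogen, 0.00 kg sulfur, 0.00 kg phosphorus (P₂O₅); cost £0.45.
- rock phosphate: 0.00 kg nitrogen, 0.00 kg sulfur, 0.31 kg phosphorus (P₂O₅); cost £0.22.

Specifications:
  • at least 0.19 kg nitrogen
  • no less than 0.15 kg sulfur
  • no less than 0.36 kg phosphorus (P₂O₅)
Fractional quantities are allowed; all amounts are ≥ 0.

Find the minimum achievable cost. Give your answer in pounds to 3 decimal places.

Let x1 = kg of potassium sulfate, x2 = kg of potassium nitrate, x3 = kg of gypsum, x4 = kg of ammonium sulfate, x5 = kg of calcium nitrate, x6 = kg of rock phosphate.
Minimise 0.59x1 + 1.07x2 + 0.13x3 + 0.33x4 + 0.45x5 + 0.22x6 with:
  0.13x2 + 0.21x4 + 0.16x5 ≥ 0.19   (nitrogen)
  0.17x1 + 0.19x3 + 0.24x4 ≥ 0.15   (sulfur)
  0.31x6 ≥ 0.36   (phosphorus (P₂O₅))
  x1, x2, x3, x4, x5, x6 ≥ 0.
The cheapest feasible vertex uses only ammonium sulfate, rock phosphate; potassium sulfate, potassium nitrate, gypsum, calcium nitrate are not used. The nitrogen and phosphorus (P₂O₅) requirements are met with equality.
So ammonium sulfate = 0.9048 kg, rock phosphate = 1.161 kg.
Hence cost = 0.33·0.9048 + 0.22·1.161 = £0.55400.

£0.554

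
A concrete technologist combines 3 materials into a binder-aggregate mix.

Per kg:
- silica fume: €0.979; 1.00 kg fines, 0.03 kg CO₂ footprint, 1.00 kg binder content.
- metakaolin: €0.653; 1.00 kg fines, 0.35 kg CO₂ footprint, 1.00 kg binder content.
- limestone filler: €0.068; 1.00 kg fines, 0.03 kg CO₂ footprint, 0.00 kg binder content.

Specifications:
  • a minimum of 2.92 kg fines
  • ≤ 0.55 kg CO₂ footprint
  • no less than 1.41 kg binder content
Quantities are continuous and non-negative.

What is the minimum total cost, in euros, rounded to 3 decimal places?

This is a linear program. Let x1 = kg of silica fume, x2 = kg of metakaolin, x3 = kg of limestone filler.
Minimize 0.979x1 + 0.653x2 + 0.068x3 with:
  1x1 + 1x2 + 1x3 ≥ 2.92   (fines)
  0.03x1 + 0.35x2 + 0.03x3 ≤ 0.55   (CO₂ footprint)
  1x1 + 1x2 ≥ 1.41   (binder content)
  x1, x2, x3 ≥ 0.
At the optimum only metakaolin, limestone filler are positive (silica fume = 0). The fines and binder content requirements are met with equality.
Optimal quantities: metakaolin = 1.41 kg, limestone filler = 1.51 kg.
Total cost: 0.653·1.41 + 0.068·1.51 = 1.02341.

€1.023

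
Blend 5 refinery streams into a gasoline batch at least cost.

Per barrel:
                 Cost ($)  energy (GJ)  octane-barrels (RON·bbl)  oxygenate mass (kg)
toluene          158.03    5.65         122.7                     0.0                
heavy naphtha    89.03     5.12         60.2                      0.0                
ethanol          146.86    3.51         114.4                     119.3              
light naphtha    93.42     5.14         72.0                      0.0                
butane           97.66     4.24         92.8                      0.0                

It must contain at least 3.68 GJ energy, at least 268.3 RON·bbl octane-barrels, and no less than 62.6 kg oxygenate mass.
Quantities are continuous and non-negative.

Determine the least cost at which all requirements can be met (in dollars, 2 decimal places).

$296.24

Set it up as a linear program. Let x1 = barrels of toluene, x2 = barrels of heavy naphtha, x3 = barrels of ethanol, x4 = barrels of light naphtha, x5 = barrels of butane.
Minimize 158.03x1 + 89.03x2 + 146.86x3 + 93.42x4 + 97.66x5 s.t.:
  5.65x1 + 5.12x2 + 3.51x3 + 5.14x4 + 4.24x5 ≥ 3.68   (energy)
  122.7x1 + 60.2x2 + 114.4x3 + 72x4 + 92.8x5 ≥ 268.3   (octane-barrels)
  119.3x3 ≥ 62.6   (oxygenate mass)
  x1, x2, x3, x4, x5 ≥ 0.
At the optimum only ethanol, butane are positive (toluene, heavy naphtha, light naphtha = 0). There the octane-barrels and oxygenate mass constraints are tight.
That vertex is x3 = 0.52473, x5 = 2.2443.
Cost = 146.86·0.52473 + 97.66·2.2443 = 296.2402.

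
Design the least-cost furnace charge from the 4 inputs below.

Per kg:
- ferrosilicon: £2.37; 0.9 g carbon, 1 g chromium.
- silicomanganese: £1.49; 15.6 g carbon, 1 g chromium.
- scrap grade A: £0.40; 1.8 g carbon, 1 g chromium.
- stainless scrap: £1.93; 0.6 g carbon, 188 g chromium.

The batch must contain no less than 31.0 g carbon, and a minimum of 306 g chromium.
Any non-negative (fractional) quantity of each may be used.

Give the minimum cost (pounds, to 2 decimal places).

£5.99

Treat it as an LP. Let x1 = kg of ferrosilicon, x2 = kg of silicomanganese, x3 = kg of scrap grade A, x4 = kg of stainless scrap.
Minimize 2.37x1 + 1.49x2 + 0.4x3 + 1.93x4 s.t.:
  0.9x1 + 15.6x2 + 1.8x3 + 0.6x4 ≥ 31   (carbon)
  1x1 + 1x2 + 1x3 + 188x4 ≥ 306   (chromium)
  x1, x2, x3, x4 ≥ 0.
The cheapest feasible vertex uses only silicomanganese, stainless scrap; ferrosilicon, scrap grade A are not used. There the carbon and chromium constraints are tight.
So silicomanganese = 1.925 kg, stainless scrap = 1.617 kg.
Cost = 1.49·1.925 + 1.93·1.617 = 5.9891.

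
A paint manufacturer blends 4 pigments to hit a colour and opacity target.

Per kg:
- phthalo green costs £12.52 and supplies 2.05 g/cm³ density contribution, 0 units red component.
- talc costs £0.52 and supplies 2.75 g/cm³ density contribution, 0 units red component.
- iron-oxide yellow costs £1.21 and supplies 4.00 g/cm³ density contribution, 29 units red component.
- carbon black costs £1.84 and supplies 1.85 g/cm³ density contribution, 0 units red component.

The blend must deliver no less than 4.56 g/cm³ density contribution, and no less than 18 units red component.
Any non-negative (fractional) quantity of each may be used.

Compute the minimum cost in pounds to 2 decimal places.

£1.14

Let x1 = kg of phthalo green, x2 = kg of talc, x3 = kg of iron-oxide yellow, x4 = kg of carbon black.
Minimise 12.52x1 + 0.52x2 + 1.21x3 + 1.84x4 subject to:
  2.05x1 + 2.75x2 + 4x3 + 1.85x4 ≥ 4.56   (density contribution)
  29x3 ≥ 18   (red component)
  x1, x2, x3, x4 ≥ 0.
The minimum-cost mix takes nothing from phthalo green, carbon black — only talc, iron-oxide yellow. The density contribution and red component requirements are met with equality.
That vertex is x2 = 0.7554, x3 = 0.6207.
Total cost: 0.52·0.7554 + 1.21·0.6207 = 1.1439.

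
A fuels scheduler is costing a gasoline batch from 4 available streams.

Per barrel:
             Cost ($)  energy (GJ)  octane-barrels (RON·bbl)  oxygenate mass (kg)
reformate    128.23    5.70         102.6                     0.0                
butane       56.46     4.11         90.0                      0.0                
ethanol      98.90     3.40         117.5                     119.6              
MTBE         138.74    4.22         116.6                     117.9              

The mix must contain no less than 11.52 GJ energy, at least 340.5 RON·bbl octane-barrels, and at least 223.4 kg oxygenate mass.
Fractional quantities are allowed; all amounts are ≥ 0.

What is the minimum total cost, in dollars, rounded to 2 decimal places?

Set it up as a linear program. Let x1 = barrels of reformate, x2 = barrels of butane, x3 = barrels of ethanol, x4 = barrels of MTBE.
Minimise 128.23x1 + 56.46x2 + 98.9x3 + 138.74x4 subject to:
  5.7x1 + 4.11x2 + 3.4x3 + 4.22x4 ≥ 11.52   (energy)
  102.6x1 + 90x2 + 117.5x3 + 116.6x4 ≥ 340.5   (octane-barrels)
  119.6x3 + 117.9x4 ≥ 223.4   (oxygenate mass)
  x1, x2, x3, x4 ≥ 0.
The minimum-cost mix takes nothing from reformate, MTBE — only butane, ethanol. Binding constraints: octane-barrels and oxygenate mass.
So butane = 1.3447 barrels, ethanol = 1.8679 barrels.
Hence cost = 56.46·1.3447 + 98.9·1.8679 = $260.6571.

$260.66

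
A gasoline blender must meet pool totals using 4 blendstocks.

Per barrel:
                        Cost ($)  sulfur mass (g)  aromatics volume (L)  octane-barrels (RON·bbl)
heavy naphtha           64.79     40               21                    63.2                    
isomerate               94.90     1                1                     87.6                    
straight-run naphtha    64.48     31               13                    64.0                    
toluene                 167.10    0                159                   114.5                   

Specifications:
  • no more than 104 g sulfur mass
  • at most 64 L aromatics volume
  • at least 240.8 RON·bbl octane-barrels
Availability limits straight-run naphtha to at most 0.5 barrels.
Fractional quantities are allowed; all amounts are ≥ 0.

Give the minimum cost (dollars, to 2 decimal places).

This is a linear program. Let x1 = barrels of heavy naphtha, x2 = barrels of isomerate, x3 = barrels of straight-run naphtha, x4 = barrels of toluene.
Minimize 64.79x1 + 94.9x2 + 64.48x3 + 167.1x4 with:
  40x1 + 1x2 + 31x3 ≤ 104   (sulfur mass)
  21x1 + 1x2 + 13x3 + 159x4 ≤ 64   (aromatics volume)
  63.2x1 + 87.6x2 + 64x3 + 114.5x4 ≥ 240.8   (octane-barrels)
  x3 ≤ 0.5
  x1, x2, x3, x4 ≥ 0.
The cheapest feasible vertex uses only heavy naphtha, isomerate, straight-run naphtha; toluene is not used. Binding constraints: sulfur mass, octane-barrels, the straight-run naphtha cap.
So heavy naphtha = 2.1925 barrels, isomerate = 0.80179 barrels, straight-run naphtha = 0.5 barrels.
Cost = 64.79·2.1925 + 94.9·0.80179 + 64.48·0.5 = 250.3819.

$250.38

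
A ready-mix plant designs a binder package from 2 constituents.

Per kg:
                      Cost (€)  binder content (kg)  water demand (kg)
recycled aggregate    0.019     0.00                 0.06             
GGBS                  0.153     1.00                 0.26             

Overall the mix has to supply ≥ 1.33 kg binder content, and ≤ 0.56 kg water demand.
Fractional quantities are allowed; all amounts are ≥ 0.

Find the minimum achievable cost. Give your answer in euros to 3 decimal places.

€0.203

Let x1 = kg of recycled aggregate, x2 = kg of GGBS.
Minimize 0.019x1 + 0.153x2 s.t.:
  1x2 ≥ 1.33   (binder content)
  0.06x1 + 0.26x2 ≤ 0.56   (water demand)
  x1, x2 ≥ 0.
The minimum-cost mix takes nothing from recycled aggregate — only GGBS. The binder content requirement is met with equality.
Optimal quantities: GGBS = 1.33 kg.
Total cost: 0.153·1.33 = 0.20349.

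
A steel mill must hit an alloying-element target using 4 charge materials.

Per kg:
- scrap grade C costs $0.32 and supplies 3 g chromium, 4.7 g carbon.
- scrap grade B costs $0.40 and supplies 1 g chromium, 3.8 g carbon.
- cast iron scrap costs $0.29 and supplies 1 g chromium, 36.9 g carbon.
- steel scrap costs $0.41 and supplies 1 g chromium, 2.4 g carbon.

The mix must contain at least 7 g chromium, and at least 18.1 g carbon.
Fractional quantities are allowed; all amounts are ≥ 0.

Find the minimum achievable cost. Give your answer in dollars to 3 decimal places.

$0.784

This is a linear program. Let x1 = kg of scrap grade C, x2 = kg of scrap grade B, x3 = kg of cast iron scrap, x4 = kg of steel scrap.
Minimise 0.32x1 + 0.4x2 + 0.29x3 + 0.41x4 with:
  3x1 + 1x2 + 1x3 + 1x4 ≥ 7   (chromium)
  4.7x1 + 3.8x2 + 36.9x3 + 2.4x4 ≥ 18.1   (carbon)
  x1, x2, x3, x4 ≥ 0.
The minimum-cost mix takes nothing from scrap grade B, steel scrap — only scrap grade C, cast iron scrap. Binding constraints: chromium and carbon.
Optimal quantities: scrap grade C = 2.266 kg, cast iron scrap = 0.2019 kg.
Hence cost = 0.32·2.266 + 0.29·0.2019 = $0.78367.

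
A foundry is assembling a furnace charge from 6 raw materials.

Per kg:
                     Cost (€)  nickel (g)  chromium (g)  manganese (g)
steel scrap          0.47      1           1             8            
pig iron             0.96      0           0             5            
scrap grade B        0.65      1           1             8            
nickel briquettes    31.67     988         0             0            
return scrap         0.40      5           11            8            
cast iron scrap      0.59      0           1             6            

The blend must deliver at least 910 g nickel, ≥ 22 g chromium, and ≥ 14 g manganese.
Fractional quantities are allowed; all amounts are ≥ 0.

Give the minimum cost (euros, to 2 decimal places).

This is a linear program. Let x1 = kg of steel scrap, x2 = kg of pig iron, x3 = kg of scrap grade B, x4 = kg of nickel briquettes, x5 = kg of return scrap, x6 = kg of cast iron scrap.
Minimise 0.47x1 + 0.96x2 + 0.65x3 + 31.67x4 + 0.4x5 + 0.59x6 with:
  1x1 + 1x3 + 988x4 + 5x5 ≥ 910   (nickel)
  1x1 + 1x3 + 11x5 + 1x6 ≥ 22   (chromium)
  8x1 + 5x2 + 8x3 + 8x5 + 6x6 ≥ 14   (manganese)
  x1, x2, x3, x4, x5, x6 ≥ 0.
The minimum-cost mix takes nothing from steel scrap, pig iron, scrap grade B, cast iron scrap — only nickel briquettes, return scrap. The nickel and chromium requirements are met with equality.
So nickel briquettes = 0.9109 kg, return scrap = 2 kg.
Cost = 31.67·0.9109 + 0.4·2 = 29.6482.

€29.65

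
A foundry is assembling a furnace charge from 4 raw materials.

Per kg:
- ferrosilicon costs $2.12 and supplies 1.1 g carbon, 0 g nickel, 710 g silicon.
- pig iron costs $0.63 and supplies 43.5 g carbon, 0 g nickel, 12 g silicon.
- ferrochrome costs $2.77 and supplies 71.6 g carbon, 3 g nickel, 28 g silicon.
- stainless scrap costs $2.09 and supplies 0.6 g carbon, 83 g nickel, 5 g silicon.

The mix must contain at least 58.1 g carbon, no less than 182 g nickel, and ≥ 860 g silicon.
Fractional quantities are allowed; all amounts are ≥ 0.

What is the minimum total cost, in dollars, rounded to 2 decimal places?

Let x1 = kg of ferrosilicon, x2 = kg of pig iron, x3 = kg of ferrochrome, x4 = kg of stainless scrap.
min 2.12x1 + 0.63x2 + 2.77x3 + 2.09x4 subject to:
  1.1x1 + 43.5x2 + 71.6x3 + 0.6x4 ≥ 58.1   (carbon)
  3x3 + 83x4 ≥ 182   (nickel)
  710x1 + 12x2 + 28x3 + 5x4 ≥ 860   (silicon)
  x1, x2, x3, x4 ≥ 0.
The cheapest feasible vertex uses only ferrosilicon, pig iron, stainless scrap; ferrochrome is not used. There the carbon, nickel, silicon constraints are tight.
Optimal quantities: ferrosilicon = 1.174 kg, pig iron = 1.276 kg, stainless scrap = 2.193 kg.
Objective = 2.12·1.174 + 0.63·1.276 + 2.09·2.193 = 7.8761.

$7.88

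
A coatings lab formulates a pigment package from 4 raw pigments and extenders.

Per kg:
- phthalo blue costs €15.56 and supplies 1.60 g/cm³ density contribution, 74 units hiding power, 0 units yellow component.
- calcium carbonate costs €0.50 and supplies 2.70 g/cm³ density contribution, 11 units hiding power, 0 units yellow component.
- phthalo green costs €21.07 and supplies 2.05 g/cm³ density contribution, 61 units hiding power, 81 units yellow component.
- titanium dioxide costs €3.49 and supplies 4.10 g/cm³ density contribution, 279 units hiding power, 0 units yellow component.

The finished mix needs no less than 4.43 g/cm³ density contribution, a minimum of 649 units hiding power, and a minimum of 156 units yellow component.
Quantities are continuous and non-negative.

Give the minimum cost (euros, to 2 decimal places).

Let x1 = kg of phthalo blue, x2 = kg of calcium carbonate, x3 = kg of phthalo green, x4 = kg of titanium dioxide.
min 15.56x1 + 0.5x2 + 21.07x3 + 3.49x4 s.t.:
  1.6x1 + 2.7x2 + 2.05x3 + 4.1x4 ≥ 4.43   (density contribution)
  74x1 + 11x2 + 61x3 + 279x4 ≥ 649   (hiding power)
  81x3 ≥ 156   (yellow component)
  x1, x2, x3, x4 ≥ 0.
The optimal basis is {phthalo green, titanium dioxide}; phthalo blue, calcium carbonate drop out. The hiding power and yellow component requirements are met with equality.
That vertex is x3 = 1.926, x4 = 1.905.
Total cost: 21.07·1.926 + 3.49·1.905 = 47.2293.

€47.23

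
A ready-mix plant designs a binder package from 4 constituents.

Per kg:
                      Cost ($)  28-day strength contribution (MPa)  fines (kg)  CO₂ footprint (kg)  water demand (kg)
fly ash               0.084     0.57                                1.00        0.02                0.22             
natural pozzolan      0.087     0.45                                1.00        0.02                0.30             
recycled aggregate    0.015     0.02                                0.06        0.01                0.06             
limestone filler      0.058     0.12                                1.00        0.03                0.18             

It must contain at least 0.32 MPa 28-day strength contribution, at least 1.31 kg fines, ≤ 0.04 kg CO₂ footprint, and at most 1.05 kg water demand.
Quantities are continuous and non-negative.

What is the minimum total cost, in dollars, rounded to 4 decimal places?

$0.0854

Treat it as an LP. Let x1 = kg of fly ash, x2 = kg of natural pozzolan, x3 = kg of recycled aggregate, x4 = kg of limestone filler.
Minimize 0.084x1 + 0.087x2 + 0.015x3 + 0.058x4 subject to:
  0.57x1 + 0.45x2 + 0.02x3 + 0.12x4 ≥ 0.32   (28-day strength contribution)
  1x1 + 1x2 + 0.06x3 + 1x4 ≥ 1.31   (fines)
  0.02x1 + 0.02x2 + 0.01x3 + 0.03x4 ≤ 0.04   (CO₂ footprint)
  0.22x1 + 0.3x2 + 0.06x3 + 0.18x4 ≤ 1.05   (water demand)
  x1, x2, x3, x4 ≥ 0.
The minimum-cost mix takes nothing from natural pozzolan, recycled aggregate — only fly ash, limestone filler. The 28-day strength contribution and fines requirements are met with equality.
That vertex is x1 = 0.3618, x4 = 0.9482.
Objective = 0.084·0.3618 + 0.058·0.9482 = 0.085387.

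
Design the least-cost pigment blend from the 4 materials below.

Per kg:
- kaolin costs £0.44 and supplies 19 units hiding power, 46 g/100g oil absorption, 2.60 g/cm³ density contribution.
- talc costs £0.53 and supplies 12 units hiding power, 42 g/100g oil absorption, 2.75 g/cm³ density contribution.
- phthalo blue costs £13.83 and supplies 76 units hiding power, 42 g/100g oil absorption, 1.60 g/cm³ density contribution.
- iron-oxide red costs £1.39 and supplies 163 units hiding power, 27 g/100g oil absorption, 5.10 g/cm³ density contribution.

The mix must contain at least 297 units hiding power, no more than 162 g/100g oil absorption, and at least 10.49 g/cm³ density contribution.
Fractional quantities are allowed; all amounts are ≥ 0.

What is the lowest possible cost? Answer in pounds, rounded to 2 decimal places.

Let x1 = kg of kaolin, x2 = kg of talc, x3 = kg of phthalo blue, x4 = kg of iron-oxide red.
Minimize 0.44x1 + 0.53x2 + 13.83x3 + 1.39x4 subject to:
  19x1 + 12x2 + 76x3 + 163x4 ≥ 297   (hiding power)
  46x1 + 42x2 + 42x3 + 27x4 ≤ 162   (oil absorption)
  2.6x1 + 2.75x2 + 1.6x3 + 5.1x4 ≥ 10.49   (density contribution)
  x1, x2, x3, x4 ≥ 0.
The optimal basis is {kaolin, iron-oxide red}; talc, phthalo blue drop out. Binding constraints: hiding power and density contribution.
That vertex is x1 = 0.597, x4 = 1.752.
Hence cost = 0.44·0.597 + 1.39·1.752 = £2.6980.

£2.70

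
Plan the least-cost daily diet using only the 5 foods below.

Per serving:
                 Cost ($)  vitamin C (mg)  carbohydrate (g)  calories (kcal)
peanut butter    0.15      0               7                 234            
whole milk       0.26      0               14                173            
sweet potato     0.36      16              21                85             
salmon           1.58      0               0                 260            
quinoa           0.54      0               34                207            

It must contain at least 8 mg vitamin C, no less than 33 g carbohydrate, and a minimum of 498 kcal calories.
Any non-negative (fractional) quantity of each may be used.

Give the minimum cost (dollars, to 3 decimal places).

$0.602

This is a linear program. Let x1 = servings of peanut butter, x2 = servings of whole milk, x3 = servings of sweet potato, x4 = servings of salmon, x5 = servings of quinoa.
min 0.15x1 + 0.26x2 + 0.36x3 + 1.58x4 + 0.54x5 with:
  16x3 ≥ 8   (vitamin C)
  7x1 + 14x2 + 21x3 + 34x5 ≥ 33   (carbohydrate)
  234x1 + 173x2 + 85x3 + 260x4 + 207x5 ≥ 498   (calories)
  x1, x2, x3, x4, x5 ≥ 0.
The minimum-cost mix takes nothing from whole milk, salmon — only peanut butter, sweet potato, quinoa. There the vitamin C, carbohydrate, calories constraints are tight.
So peanut butter = 1.664 servings, sweet potato = 0.5 servings, quinoa = 0.3191 servings.
Hence cost = 0.15·1.664 + 0.36·0.5 + 0.54·0.3191 = $0.60191.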